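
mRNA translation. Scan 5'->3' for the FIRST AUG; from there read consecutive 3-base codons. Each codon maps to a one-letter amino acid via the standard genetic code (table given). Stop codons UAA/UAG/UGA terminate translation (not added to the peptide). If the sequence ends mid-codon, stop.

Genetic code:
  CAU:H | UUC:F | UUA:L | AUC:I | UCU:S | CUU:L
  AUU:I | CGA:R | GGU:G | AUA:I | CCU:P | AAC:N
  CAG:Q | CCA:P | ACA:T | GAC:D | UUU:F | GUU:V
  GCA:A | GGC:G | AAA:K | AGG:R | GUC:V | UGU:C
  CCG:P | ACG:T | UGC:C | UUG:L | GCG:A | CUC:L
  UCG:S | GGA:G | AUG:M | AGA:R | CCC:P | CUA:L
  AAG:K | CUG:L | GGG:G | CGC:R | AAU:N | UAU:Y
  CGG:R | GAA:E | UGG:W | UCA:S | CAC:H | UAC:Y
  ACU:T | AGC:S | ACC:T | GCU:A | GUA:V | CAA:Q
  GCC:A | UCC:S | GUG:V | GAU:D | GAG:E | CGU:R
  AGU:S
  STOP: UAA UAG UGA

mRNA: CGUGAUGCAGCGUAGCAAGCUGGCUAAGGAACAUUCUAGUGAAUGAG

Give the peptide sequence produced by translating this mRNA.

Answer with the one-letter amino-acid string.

Answer: MQRSKLAKEHSSE

Derivation:
start AUG at pos 4
pos 4: AUG -> M; peptide=M
pos 7: CAG -> Q; peptide=MQ
pos 10: CGU -> R; peptide=MQR
pos 13: AGC -> S; peptide=MQRS
pos 16: AAG -> K; peptide=MQRSK
pos 19: CUG -> L; peptide=MQRSKL
pos 22: GCU -> A; peptide=MQRSKLA
pos 25: AAG -> K; peptide=MQRSKLAK
pos 28: GAA -> E; peptide=MQRSKLAKE
pos 31: CAU -> H; peptide=MQRSKLAKEH
pos 34: UCU -> S; peptide=MQRSKLAKEHS
pos 37: AGU -> S; peptide=MQRSKLAKEHSS
pos 40: GAA -> E; peptide=MQRSKLAKEHSSE
pos 43: UGA -> STOP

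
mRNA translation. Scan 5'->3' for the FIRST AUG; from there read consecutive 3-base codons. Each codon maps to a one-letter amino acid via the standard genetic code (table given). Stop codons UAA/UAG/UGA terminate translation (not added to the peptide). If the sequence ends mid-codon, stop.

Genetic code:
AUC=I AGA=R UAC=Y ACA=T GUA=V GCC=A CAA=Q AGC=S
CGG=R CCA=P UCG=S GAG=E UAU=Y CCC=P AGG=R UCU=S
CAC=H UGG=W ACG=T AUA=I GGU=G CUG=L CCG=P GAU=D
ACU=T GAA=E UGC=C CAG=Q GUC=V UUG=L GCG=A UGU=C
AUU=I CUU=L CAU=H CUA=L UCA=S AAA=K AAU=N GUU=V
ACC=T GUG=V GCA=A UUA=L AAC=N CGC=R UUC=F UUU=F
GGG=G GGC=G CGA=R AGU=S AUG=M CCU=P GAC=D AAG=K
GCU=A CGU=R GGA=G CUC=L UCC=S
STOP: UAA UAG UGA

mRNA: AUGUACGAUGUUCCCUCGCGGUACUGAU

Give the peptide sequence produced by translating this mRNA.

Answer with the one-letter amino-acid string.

start AUG at pos 0
pos 0: AUG -> M; peptide=M
pos 3: UAC -> Y; peptide=MY
pos 6: GAU -> D; peptide=MYD
pos 9: GUU -> V; peptide=MYDV
pos 12: CCC -> P; peptide=MYDVP
pos 15: UCG -> S; peptide=MYDVPS
pos 18: CGG -> R; peptide=MYDVPSR
pos 21: UAC -> Y; peptide=MYDVPSRY
pos 24: UGA -> STOP

Answer: MYDVPSRY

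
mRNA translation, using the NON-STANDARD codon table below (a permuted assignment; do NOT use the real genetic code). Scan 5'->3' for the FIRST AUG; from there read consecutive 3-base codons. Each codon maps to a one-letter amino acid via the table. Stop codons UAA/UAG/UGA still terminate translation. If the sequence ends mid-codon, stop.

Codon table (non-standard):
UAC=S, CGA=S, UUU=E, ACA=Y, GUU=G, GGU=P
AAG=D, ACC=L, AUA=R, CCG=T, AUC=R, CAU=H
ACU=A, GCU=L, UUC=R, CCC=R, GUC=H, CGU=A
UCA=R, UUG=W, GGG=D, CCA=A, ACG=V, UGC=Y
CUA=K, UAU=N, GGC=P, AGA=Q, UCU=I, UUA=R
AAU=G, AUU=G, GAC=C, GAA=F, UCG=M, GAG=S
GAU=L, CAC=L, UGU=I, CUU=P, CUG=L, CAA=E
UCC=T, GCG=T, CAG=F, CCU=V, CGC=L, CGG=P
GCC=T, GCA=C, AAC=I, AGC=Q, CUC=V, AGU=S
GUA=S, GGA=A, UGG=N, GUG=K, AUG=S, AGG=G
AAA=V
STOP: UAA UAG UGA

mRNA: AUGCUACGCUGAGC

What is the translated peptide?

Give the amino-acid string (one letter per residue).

Answer: SKL

Derivation:
start AUG at pos 0
pos 0: AUG -> S; peptide=S
pos 3: CUA -> K; peptide=SK
pos 6: CGC -> L; peptide=SKL
pos 9: UGA -> STOP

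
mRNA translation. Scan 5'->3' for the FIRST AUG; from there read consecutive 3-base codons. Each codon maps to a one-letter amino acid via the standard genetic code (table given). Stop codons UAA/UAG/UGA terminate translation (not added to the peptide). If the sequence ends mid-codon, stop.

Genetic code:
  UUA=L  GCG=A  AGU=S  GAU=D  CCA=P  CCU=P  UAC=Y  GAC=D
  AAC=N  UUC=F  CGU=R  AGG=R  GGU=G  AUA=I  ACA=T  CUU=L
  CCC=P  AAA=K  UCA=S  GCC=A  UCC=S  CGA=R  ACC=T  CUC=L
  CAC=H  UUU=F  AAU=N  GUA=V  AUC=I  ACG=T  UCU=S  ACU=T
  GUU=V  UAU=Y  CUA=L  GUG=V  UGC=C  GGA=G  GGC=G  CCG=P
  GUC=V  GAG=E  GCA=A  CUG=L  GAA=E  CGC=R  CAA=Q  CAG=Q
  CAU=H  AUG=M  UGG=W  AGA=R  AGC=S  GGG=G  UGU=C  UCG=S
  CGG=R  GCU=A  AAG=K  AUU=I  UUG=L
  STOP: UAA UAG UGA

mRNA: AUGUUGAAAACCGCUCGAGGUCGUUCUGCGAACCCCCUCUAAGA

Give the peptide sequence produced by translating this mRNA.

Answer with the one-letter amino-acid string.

Answer: MLKTARGRSANPL

Derivation:
start AUG at pos 0
pos 0: AUG -> M; peptide=M
pos 3: UUG -> L; peptide=ML
pos 6: AAA -> K; peptide=MLK
pos 9: ACC -> T; peptide=MLKT
pos 12: GCU -> A; peptide=MLKTA
pos 15: CGA -> R; peptide=MLKTAR
pos 18: GGU -> G; peptide=MLKTARG
pos 21: CGU -> R; peptide=MLKTARGR
pos 24: UCU -> S; peptide=MLKTARGRS
pos 27: GCG -> A; peptide=MLKTARGRSA
pos 30: AAC -> N; peptide=MLKTARGRSAN
pos 33: CCC -> P; peptide=MLKTARGRSANP
pos 36: CUC -> L; peptide=MLKTARGRSANPL
pos 39: UAA -> STOP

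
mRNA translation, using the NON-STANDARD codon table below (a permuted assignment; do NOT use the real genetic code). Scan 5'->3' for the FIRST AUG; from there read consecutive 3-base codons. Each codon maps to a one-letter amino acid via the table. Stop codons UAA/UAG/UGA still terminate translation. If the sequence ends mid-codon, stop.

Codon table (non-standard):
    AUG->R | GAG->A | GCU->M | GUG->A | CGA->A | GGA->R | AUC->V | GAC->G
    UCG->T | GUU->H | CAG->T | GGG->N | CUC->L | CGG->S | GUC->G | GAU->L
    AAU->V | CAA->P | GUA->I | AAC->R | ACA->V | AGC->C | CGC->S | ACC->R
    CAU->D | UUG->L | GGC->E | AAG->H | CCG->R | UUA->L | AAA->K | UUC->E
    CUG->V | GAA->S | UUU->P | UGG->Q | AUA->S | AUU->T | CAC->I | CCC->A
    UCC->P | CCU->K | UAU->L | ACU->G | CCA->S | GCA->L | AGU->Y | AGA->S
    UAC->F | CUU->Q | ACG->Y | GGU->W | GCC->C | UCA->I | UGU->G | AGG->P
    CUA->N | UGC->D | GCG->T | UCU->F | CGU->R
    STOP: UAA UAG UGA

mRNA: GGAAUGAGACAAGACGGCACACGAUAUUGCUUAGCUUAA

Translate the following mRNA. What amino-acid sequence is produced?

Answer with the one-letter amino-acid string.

Answer: RSPGEVALDLM

Derivation:
start AUG at pos 3
pos 3: AUG -> R; peptide=R
pos 6: AGA -> S; peptide=RS
pos 9: CAA -> P; peptide=RSP
pos 12: GAC -> G; peptide=RSPG
pos 15: GGC -> E; peptide=RSPGE
pos 18: ACA -> V; peptide=RSPGEV
pos 21: CGA -> A; peptide=RSPGEVA
pos 24: UAU -> L; peptide=RSPGEVAL
pos 27: UGC -> D; peptide=RSPGEVALD
pos 30: UUA -> L; peptide=RSPGEVALDL
pos 33: GCU -> M; peptide=RSPGEVALDLM
pos 36: UAA -> STOP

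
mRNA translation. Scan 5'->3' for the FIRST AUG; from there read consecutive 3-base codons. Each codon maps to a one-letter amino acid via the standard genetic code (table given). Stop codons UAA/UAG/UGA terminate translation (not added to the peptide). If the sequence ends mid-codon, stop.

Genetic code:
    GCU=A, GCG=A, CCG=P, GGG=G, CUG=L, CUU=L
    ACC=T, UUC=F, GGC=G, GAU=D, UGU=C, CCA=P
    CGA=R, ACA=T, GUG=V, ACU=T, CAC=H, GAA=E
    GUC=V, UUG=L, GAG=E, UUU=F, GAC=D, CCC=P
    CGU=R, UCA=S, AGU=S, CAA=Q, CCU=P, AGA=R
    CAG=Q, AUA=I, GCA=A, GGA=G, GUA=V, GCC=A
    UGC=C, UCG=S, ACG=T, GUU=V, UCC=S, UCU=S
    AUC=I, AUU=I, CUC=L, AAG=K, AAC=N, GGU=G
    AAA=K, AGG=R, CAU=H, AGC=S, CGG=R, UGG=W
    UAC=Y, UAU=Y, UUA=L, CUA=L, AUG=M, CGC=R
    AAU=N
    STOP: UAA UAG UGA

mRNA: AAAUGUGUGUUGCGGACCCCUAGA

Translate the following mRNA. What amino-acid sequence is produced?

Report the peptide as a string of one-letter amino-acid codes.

Answer: MCVADP

Derivation:
start AUG at pos 2
pos 2: AUG -> M; peptide=M
pos 5: UGU -> C; peptide=MC
pos 8: GUU -> V; peptide=MCV
pos 11: GCG -> A; peptide=MCVA
pos 14: GAC -> D; peptide=MCVAD
pos 17: CCC -> P; peptide=MCVADP
pos 20: UAG -> STOP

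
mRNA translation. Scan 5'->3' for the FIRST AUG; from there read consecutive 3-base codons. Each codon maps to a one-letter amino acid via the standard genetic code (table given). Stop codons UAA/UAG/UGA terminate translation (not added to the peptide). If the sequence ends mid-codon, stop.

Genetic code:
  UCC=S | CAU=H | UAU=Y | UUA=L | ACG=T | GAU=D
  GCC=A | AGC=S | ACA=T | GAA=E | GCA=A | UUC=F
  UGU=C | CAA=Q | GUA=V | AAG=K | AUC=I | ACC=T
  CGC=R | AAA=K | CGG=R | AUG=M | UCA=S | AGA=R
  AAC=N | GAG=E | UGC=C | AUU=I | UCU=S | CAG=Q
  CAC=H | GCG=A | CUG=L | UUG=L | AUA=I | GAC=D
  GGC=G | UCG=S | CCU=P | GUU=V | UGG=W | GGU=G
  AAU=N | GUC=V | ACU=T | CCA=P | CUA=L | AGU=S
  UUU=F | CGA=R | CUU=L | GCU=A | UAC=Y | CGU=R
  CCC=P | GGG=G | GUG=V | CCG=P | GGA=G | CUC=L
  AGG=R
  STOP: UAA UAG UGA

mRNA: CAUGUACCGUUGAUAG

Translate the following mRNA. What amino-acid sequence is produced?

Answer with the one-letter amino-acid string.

start AUG at pos 1
pos 1: AUG -> M; peptide=M
pos 4: UAC -> Y; peptide=MY
pos 7: CGU -> R; peptide=MYR
pos 10: UGA -> STOP

Answer: MYR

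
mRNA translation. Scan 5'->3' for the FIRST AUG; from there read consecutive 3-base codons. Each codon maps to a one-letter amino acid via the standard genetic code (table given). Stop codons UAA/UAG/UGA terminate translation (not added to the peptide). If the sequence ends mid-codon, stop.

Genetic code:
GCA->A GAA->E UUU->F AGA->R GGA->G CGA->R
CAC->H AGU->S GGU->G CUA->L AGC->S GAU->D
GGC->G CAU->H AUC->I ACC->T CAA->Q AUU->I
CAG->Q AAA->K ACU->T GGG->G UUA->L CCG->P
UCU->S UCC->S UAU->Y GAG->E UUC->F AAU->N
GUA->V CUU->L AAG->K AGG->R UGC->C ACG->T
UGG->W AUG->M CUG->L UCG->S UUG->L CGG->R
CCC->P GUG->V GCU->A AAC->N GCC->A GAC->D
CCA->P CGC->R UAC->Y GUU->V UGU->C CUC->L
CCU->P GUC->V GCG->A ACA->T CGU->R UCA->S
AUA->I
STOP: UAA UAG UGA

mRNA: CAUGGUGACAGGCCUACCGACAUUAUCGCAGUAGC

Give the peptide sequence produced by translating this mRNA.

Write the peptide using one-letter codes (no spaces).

start AUG at pos 1
pos 1: AUG -> M; peptide=M
pos 4: GUG -> V; peptide=MV
pos 7: ACA -> T; peptide=MVT
pos 10: GGC -> G; peptide=MVTG
pos 13: CUA -> L; peptide=MVTGL
pos 16: CCG -> P; peptide=MVTGLP
pos 19: ACA -> T; peptide=MVTGLPT
pos 22: UUA -> L; peptide=MVTGLPTL
pos 25: UCG -> S; peptide=MVTGLPTLS
pos 28: CAG -> Q; peptide=MVTGLPTLSQ
pos 31: UAG -> STOP

Answer: MVTGLPTLSQ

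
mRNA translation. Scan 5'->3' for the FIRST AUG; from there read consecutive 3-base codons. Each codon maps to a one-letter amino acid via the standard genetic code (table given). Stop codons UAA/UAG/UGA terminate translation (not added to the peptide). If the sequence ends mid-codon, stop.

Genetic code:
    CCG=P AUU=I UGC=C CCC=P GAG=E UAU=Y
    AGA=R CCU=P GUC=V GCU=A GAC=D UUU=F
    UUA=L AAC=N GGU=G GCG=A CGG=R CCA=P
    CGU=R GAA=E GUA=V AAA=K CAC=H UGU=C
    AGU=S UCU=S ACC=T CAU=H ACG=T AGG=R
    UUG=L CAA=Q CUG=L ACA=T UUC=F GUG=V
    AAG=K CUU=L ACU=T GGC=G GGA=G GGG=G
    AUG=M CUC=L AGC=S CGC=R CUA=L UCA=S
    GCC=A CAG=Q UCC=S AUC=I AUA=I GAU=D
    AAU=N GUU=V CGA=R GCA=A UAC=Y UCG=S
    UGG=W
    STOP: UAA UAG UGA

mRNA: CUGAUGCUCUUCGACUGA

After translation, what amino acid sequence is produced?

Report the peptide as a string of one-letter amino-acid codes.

start AUG at pos 3
pos 3: AUG -> M; peptide=M
pos 6: CUC -> L; peptide=ML
pos 9: UUC -> F; peptide=MLF
pos 12: GAC -> D; peptide=MLFD
pos 15: UGA -> STOP

Answer: MLFD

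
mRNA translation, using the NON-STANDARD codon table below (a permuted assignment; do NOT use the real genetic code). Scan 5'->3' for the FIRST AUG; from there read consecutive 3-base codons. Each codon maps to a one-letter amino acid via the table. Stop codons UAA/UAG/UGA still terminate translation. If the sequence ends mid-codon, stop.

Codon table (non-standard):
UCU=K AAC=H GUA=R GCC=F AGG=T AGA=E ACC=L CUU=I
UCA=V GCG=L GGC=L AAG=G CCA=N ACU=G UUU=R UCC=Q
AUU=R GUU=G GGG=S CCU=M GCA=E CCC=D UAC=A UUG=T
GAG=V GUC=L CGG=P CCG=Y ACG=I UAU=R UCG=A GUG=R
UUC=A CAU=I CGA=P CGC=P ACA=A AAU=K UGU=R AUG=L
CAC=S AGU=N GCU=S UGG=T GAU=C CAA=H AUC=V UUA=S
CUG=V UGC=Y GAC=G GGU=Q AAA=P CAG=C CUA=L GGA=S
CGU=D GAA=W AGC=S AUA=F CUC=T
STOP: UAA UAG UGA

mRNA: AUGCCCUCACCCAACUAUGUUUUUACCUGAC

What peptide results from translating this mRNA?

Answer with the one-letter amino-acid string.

start AUG at pos 0
pos 0: AUG -> L; peptide=L
pos 3: CCC -> D; peptide=LD
pos 6: UCA -> V; peptide=LDV
pos 9: CCC -> D; peptide=LDVD
pos 12: AAC -> H; peptide=LDVDH
pos 15: UAU -> R; peptide=LDVDHR
pos 18: GUU -> G; peptide=LDVDHRG
pos 21: UUU -> R; peptide=LDVDHRGR
pos 24: ACC -> L; peptide=LDVDHRGRL
pos 27: UGA -> STOP

Answer: LDVDHRGRL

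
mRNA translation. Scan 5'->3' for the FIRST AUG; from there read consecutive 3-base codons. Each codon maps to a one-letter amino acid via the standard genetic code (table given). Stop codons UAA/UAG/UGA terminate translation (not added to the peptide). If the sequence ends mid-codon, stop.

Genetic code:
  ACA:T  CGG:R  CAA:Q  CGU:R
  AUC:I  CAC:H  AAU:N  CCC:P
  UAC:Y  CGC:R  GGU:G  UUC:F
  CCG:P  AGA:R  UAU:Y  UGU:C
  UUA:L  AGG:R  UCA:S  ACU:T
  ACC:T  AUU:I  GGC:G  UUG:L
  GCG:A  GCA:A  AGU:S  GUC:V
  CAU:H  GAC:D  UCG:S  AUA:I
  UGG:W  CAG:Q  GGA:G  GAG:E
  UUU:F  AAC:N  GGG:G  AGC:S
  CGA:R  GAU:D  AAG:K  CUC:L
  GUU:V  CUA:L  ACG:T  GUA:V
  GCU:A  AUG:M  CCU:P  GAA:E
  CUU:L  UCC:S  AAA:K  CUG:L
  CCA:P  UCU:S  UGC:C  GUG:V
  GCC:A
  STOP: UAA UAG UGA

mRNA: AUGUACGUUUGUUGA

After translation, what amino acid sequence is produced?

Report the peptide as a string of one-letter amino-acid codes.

start AUG at pos 0
pos 0: AUG -> M; peptide=M
pos 3: UAC -> Y; peptide=MY
pos 6: GUU -> V; peptide=MYV
pos 9: UGU -> C; peptide=MYVC
pos 12: UGA -> STOP

Answer: MYVC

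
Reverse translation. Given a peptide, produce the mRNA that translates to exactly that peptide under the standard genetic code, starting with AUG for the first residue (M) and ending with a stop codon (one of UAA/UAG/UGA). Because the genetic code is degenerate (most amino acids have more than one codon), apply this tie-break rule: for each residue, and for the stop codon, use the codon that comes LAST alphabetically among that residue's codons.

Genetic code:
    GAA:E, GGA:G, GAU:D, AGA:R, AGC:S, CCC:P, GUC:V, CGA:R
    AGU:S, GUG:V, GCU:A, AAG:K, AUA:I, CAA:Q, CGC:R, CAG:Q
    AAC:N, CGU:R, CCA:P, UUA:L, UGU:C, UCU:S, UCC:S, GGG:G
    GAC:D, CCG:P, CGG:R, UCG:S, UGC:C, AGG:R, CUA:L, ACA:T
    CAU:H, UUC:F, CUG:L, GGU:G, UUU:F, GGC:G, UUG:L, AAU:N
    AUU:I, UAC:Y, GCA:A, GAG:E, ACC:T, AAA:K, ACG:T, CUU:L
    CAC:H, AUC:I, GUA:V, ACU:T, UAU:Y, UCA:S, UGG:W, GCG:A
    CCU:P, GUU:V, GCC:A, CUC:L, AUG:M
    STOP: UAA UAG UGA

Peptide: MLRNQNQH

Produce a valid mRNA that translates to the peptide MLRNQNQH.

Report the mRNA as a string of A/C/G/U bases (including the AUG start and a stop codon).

Answer: mRNA: AUGUUGCGUAAUCAGAAUCAGCAUUGA

Derivation:
residue 1: M -> AUG (start codon)
residue 2: L codons sorted = CUA,CUC,CUG,CUU,UUA,UUG -> pick last = UUG
residue 3: R codons sorted = AGA,AGG,CGA,CGC,CGG,CGU -> pick last = CGU
residue 4: N codons sorted = AAC,AAU -> pick last = AAU
residue 5: Q codons sorted = CAA,CAG -> pick last = CAG
residue 6: N codons sorted = AAC,AAU -> pick last = AAU
residue 7: Q codons sorted = CAA,CAG -> pick last = CAG
residue 8: H codons sorted = CAC,CAU -> pick last = CAU
terminator: stop codons sorted = UAA,UAG,UGA -> pick last = UGA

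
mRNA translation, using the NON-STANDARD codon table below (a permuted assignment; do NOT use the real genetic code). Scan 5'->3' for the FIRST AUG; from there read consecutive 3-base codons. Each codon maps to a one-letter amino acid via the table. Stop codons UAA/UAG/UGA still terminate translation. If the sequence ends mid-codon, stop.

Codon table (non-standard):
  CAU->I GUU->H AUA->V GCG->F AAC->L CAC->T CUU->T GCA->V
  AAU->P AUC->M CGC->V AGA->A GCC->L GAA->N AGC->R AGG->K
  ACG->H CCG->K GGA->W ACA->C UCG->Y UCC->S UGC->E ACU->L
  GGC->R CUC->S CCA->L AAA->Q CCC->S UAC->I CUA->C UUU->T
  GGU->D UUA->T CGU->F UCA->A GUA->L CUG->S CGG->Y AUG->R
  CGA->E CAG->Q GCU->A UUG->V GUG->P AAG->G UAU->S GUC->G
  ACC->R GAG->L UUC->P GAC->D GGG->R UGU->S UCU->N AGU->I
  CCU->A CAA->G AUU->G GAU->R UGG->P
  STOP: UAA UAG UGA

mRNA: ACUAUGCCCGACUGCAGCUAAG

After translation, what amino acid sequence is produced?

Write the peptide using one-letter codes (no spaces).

Answer: RSDER

Derivation:
start AUG at pos 3
pos 3: AUG -> R; peptide=R
pos 6: CCC -> S; peptide=RS
pos 9: GAC -> D; peptide=RSD
pos 12: UGC -> E; peptide=RSDE
pos 15: AGC -> R; peptide=RSDER
pos 18: UAA -> STOP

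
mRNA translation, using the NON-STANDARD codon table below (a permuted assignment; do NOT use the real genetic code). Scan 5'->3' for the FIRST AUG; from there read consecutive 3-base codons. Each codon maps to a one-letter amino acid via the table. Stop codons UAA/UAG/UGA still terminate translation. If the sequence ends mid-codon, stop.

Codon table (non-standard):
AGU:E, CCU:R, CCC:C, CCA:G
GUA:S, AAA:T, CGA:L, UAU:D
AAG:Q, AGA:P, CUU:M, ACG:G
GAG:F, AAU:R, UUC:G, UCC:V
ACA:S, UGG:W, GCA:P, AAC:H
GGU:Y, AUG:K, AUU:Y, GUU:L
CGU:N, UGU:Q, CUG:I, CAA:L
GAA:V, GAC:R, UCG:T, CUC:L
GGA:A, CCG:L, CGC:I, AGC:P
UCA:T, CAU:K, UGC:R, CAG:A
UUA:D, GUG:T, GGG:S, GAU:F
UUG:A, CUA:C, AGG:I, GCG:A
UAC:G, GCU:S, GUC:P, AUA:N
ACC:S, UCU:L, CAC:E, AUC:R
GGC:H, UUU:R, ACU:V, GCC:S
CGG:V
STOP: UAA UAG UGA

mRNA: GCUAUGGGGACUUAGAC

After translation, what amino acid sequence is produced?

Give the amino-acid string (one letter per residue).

start AUG at pos 3
pos 3: AUG -> K; peptide=K
pos 6: GGG -> S; peptide=KS
pos 9: ACU -> V; peptide=KSV
pos 12: UAG -> STOP

Answer: KSV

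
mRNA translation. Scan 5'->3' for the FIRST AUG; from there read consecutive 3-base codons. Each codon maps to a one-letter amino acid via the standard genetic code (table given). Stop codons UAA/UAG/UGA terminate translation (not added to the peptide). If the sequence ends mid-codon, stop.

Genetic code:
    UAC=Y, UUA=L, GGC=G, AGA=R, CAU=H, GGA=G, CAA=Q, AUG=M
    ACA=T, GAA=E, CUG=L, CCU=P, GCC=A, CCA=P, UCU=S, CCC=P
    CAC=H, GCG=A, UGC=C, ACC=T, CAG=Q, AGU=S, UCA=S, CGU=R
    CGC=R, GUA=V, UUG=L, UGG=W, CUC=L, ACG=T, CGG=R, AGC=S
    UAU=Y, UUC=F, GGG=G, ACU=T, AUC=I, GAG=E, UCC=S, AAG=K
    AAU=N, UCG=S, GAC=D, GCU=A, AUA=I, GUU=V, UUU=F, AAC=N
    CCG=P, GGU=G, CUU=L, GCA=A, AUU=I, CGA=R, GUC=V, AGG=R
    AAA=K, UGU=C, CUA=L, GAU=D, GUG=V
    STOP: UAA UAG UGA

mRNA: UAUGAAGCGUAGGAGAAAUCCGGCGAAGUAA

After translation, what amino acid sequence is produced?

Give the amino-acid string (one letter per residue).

Answer: MKRRRNPAK

Derivation:
start AUG at pos 1
pos 1: AUG -> M; peptide=M
pos 4: AAG -> K; peptide=MK
pos 7: CGU -> R; peptide=MKR
pos 10: AGG -> R; peptide=MKRR
pos 13: AGA -> R; peptide=MKRRR
pos 16: AAU -> N; peptide=MKRRRN
pos 19: CCG -> P; peptide=MKRRRNP
pos 22: GCG -> A; peptide=MKRRRNPA
pos 25: AAG -> K; peptide=MKRRRNPAK
pos 28: UAA -> STOP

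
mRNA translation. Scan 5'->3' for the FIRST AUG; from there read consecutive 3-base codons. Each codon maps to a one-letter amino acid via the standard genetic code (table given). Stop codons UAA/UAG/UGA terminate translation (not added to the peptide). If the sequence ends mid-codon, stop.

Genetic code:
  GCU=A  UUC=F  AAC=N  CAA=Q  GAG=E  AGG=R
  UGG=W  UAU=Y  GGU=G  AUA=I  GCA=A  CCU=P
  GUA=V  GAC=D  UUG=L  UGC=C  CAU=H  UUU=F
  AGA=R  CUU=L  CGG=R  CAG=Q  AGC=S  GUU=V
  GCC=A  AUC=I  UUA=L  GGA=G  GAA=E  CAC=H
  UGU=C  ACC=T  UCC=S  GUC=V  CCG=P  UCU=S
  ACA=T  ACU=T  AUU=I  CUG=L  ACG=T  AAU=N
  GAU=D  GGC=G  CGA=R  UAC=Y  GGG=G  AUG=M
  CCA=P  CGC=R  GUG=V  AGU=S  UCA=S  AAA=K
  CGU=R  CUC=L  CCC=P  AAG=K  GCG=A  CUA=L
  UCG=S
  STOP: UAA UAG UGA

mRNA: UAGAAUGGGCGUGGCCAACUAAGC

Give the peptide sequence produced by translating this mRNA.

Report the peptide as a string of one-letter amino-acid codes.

Answer: MGVAN

Derivation:
start AUG at pos 4
pos 4: AUG -> M; peptide=M
pos 7: GGC -> G; peptide=MG
pos 10: GUG -> V; peptide=MGV
pos 13: GCC -> A; peptide=MGVA
pos 16: AAC -> N; peptide=MGVAN
pos 19: UAA -> STOP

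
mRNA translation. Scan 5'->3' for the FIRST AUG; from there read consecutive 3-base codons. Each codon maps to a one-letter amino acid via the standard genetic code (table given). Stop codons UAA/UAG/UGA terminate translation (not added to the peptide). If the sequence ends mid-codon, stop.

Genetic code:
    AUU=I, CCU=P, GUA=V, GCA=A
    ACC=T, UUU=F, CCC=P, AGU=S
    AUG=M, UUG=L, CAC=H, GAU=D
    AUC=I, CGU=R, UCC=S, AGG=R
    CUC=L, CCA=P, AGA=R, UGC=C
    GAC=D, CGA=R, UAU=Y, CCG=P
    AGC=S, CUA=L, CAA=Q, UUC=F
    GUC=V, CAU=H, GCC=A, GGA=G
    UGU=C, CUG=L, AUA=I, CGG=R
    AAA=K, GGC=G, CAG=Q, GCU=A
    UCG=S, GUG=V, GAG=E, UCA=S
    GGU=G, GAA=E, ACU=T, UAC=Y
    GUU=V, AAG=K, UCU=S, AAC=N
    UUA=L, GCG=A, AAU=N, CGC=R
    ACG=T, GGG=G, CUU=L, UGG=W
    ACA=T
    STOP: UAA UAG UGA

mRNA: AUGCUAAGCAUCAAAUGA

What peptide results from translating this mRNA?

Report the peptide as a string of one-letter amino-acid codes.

Answer: MLSIK

Derivation:
start AUG at pos 0
pos 0: AUG -> M; peptide=M
pos 3: CUA -> L; peptide=ML
pos 6: AGC -> S; peptide=MLS
pos 9: AUC -> I; peptide=MLSI
pos 12: AAA -> K; peptide=MLSIK
pos 15: UGA -> STOP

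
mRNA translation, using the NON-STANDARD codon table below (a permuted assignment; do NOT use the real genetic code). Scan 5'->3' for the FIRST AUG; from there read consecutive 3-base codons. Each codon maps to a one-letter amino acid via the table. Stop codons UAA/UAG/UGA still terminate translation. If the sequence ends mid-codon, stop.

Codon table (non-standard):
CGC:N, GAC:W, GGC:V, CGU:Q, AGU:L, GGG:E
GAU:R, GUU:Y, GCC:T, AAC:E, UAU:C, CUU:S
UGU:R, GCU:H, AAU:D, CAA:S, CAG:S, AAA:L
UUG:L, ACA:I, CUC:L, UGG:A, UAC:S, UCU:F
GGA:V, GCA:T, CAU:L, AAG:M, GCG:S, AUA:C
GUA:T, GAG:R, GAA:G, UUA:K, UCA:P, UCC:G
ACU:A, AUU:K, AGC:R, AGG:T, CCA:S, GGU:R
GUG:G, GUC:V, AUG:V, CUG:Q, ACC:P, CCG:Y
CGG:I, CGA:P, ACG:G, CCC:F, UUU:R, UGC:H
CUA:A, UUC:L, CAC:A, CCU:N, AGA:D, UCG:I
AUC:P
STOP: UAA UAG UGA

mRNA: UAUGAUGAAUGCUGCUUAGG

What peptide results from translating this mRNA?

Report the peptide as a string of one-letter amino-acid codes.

start AUG at pos 1
pos 1: AUG -> V; peptide=V
pos 4: AUG -> V; peptide=VV
pos 7: AAU -> D; peptide=VVD
pos 10: GCU -> H; peptide=VVDH
pos 13: GCU -> H; peptide=VVDHH
pos 16: UAG -> STOP

Answer: VVDHH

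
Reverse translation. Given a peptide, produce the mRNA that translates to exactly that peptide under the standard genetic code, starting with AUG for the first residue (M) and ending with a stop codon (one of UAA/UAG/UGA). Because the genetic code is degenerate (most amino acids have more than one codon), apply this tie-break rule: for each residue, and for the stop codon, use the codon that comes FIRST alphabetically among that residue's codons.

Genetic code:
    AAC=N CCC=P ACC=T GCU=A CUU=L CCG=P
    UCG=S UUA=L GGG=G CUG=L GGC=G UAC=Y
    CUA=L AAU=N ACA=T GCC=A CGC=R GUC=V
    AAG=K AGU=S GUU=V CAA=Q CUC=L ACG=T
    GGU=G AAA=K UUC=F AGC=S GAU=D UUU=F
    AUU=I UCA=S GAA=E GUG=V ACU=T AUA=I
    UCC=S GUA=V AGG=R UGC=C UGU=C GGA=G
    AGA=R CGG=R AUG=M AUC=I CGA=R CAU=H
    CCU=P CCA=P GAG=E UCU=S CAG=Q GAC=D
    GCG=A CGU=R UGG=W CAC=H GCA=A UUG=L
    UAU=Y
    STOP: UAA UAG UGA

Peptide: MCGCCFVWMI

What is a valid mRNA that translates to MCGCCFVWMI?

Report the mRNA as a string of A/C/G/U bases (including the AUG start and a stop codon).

Answer: mRNA: AUGUGCGGAUGCUGCUUCGUAUGGAUGAUAUAA

Derivation:
residue 1: M -> AUG (start codon)
residue 2: C codons sorted = UGC,UGU -> pick first = UGC
residue 3: G codons sorted = GGA,GGC,GGG,GGU -> pick first = GGA
residue 4: C codons sorted = UGC,UGU -> pick first = UGC
residue 5: C codons sorted = UGC,UGU -> pick first = UGC
residue 6: F codons sorted = UUC,UUU -> pick first = UUC
residue 7: V codons sorted = GUA,GUC,GUG,GUU -> pick first = GUA
residue 8: W -> UGG (only codon)
residue 9: M -> AUG (only codon)
residue 10: I codons sorted = AUA,AUC,AUU -> pick first = AUA
terminator: stop codons sorted = UAA,UAG,UGA -> pick first = UAA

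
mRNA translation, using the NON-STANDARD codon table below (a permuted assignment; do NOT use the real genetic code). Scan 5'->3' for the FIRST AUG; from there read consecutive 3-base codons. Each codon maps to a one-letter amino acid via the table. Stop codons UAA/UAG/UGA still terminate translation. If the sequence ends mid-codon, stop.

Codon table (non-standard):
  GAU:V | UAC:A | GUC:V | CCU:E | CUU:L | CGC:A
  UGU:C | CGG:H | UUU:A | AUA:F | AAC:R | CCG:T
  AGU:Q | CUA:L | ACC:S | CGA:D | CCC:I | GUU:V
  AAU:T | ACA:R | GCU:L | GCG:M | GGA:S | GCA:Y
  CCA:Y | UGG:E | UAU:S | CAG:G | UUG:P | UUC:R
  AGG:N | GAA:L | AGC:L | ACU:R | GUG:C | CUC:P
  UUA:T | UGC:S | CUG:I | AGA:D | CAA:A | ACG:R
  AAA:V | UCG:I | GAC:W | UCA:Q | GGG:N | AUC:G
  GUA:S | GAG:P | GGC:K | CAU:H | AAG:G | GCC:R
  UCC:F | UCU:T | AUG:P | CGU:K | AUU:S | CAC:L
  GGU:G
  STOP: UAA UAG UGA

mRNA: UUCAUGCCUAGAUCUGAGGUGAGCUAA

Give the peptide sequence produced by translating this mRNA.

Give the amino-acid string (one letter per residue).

start AUG at pos 3
pos 3: AUG -> P; peptide=P
pos 6: CCU -> E; peptide=PE
pos 9: AGA -> D; peptide=PED
pos 12: UCU -> T; peptide=PEDT
pos 15: GAG -> P; peptide=PEDTP
pos 18: GUG -> C; peptide=PEDTPC
pos 21: AGC -> L; peptide=PEDTPCL
pos 24: UAA -> STOP

Answer: PEDTPCL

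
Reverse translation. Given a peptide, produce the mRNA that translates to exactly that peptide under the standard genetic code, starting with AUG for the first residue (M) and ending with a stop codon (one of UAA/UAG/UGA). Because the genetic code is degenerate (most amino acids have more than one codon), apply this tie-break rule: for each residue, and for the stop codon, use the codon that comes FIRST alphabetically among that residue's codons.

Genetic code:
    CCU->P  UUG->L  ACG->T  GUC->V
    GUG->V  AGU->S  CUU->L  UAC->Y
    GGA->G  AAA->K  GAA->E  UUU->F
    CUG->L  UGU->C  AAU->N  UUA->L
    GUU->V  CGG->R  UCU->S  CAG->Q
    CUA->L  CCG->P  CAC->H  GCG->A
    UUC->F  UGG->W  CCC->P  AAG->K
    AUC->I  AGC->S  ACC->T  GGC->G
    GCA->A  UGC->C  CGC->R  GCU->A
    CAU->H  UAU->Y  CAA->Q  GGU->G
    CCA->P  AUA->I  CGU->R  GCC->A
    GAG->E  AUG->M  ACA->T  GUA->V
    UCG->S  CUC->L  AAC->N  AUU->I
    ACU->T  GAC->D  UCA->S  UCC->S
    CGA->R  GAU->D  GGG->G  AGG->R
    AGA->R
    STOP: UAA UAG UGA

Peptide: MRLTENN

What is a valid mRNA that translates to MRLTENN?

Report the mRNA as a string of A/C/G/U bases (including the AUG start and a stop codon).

Answer: mRNA: AUGAGACUAACAGAAAACAACUAA

Derivation:
residue 1: M -> AUG (start codon)
residue 2: R codons sorted = AGA,AGG,CGA,CGC,CGG,CGU -> pick first = AGA
residue 3: L codons sorted = CUA,CUC,CUG,CUU,UUA,UUG -> pick first = CUA
residue 4: T codons sorted = ACA,ACC,ACG,ACU -> pick first = ACA
residue 5: E codons sorted = GAA,GAG -> pick first = GAA
residue 6: N codons sorted = AAC,AAU -> pick first = AAC
residue 7: N codons sorted = AAC,AAU -> pick first = AAC
terminator: stop codons sorted = UAA,UAG,UGA -> pick first = UAA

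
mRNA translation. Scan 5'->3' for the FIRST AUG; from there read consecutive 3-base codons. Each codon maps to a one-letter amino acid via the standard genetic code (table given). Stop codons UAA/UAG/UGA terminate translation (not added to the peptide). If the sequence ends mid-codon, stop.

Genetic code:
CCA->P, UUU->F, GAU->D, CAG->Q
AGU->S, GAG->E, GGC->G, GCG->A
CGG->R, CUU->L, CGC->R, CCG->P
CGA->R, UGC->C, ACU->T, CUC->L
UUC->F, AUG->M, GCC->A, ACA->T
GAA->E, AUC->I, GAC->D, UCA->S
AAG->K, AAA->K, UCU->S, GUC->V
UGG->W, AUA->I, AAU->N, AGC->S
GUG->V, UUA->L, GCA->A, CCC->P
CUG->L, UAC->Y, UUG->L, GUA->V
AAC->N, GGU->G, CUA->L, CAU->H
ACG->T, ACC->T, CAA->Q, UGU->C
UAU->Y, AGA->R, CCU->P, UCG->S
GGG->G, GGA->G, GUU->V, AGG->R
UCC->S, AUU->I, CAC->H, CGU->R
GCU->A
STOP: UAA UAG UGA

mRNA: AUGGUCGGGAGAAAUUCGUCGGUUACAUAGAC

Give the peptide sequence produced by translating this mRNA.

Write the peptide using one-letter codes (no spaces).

start AUG at pos 0
pos 0: AUG -> M; peptide=M
pos 3: GUC -> V; peptide=MV
pos 6: GGG -> G; peptide=MVG
pos 9: AGA -> R; peptide=MVGR
pos 12: AAU -> N; peptide=MVGRN
pos 15: UCG -> S; peptide=MVGRNS
pos 18: UCG -> S; peptide=MVGRNSS
pos 21: GUU -> V; peptide=MVGRNSSV
pos 24: ACA -> T; peptide=MVGRNSSVT
pos 27: UAG -> STOP

Answer: MVGRNSSVT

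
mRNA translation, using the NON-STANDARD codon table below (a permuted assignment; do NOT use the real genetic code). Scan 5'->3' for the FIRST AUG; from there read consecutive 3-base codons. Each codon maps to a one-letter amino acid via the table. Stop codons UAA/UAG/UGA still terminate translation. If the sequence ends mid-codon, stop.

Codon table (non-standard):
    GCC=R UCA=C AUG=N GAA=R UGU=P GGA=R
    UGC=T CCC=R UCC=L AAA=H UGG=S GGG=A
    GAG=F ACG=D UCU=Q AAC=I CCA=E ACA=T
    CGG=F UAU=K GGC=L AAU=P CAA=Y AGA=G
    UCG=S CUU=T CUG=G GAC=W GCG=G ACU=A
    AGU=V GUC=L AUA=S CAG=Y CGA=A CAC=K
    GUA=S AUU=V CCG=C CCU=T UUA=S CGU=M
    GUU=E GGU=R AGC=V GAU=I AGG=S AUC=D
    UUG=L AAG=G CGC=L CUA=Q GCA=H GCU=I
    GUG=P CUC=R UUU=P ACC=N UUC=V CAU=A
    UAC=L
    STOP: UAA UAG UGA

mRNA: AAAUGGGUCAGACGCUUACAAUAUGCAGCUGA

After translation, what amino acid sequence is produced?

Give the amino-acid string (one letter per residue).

Answer: NRYDTTSTV

Derivation:
start AUG at pos 2
pos 2: AUG -> N; peptide=N
pos 5: GGU -> R; peptide=NR
pos 8: CAG -> Y; peptide=NRY
pos 11: ACG -> D; peptide=NRYD
pos 14: CUU -> T; peptide=NRYDT
pos 17: ACA -> T; peptide=NRYDTT
pos 20: AUA -> S; peptide=NRYDTTS
pos 23: UGC -> T; peptide=NRYDTTST
pos 26: AGC -> V; peptide=NRYDTTSTV
pos 29: UGA -> STOP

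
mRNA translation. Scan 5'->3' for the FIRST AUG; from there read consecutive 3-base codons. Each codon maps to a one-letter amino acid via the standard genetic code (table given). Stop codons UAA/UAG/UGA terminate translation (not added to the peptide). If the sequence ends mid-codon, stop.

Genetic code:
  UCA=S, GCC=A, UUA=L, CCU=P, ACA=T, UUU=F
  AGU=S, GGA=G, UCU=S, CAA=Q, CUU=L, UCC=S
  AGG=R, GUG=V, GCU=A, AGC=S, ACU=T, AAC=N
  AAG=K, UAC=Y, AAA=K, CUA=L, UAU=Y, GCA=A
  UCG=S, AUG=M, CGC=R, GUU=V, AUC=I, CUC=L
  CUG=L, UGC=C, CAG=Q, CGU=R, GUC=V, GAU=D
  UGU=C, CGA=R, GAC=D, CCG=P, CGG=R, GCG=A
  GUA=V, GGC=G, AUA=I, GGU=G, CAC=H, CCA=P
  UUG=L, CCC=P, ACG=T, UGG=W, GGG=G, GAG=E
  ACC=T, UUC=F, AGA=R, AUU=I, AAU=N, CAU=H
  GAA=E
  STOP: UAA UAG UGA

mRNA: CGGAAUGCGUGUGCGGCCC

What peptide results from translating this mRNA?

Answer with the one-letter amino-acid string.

start AUG at pos 4
pos 4: AUG -> M; peptide=M
pos 7: CGU -> R; peptide=MR
pos 10: GUG -> V; peptide=MRV
pos 13: CGG -> R; peptide=MRVR
pos 16: CCC -> P; peptide=MRVRP
pos 19: only 0 nt remain (<3), stop (end of mRNA)

Answer: MRVRP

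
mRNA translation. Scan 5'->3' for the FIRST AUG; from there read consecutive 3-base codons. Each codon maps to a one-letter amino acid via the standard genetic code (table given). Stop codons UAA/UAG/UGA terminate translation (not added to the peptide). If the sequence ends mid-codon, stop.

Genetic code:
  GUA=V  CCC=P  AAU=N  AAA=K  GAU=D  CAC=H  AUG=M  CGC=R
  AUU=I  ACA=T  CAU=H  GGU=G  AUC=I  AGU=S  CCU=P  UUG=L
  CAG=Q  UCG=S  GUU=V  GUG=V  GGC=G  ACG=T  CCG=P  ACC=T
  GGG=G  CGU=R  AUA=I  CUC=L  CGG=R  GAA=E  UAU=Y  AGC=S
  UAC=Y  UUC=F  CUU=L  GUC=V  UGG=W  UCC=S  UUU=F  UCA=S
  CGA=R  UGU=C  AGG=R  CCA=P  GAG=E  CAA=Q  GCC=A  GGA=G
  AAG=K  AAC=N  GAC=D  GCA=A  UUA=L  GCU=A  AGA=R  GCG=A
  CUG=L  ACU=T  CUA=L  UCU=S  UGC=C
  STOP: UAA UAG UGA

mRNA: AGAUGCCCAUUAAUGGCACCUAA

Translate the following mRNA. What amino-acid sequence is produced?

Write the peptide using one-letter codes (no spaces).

start AUG at pos 2
pos 2: AUG -> M; peptide=M
pos 5: CCC -> P; peptide=MP
pos 8: AUU -> I; peptide=MPI
pos 11: AAU -> N; peptide=MPIN
pos 14: GGC -> G; peptide=MPING
pos 17: ACC -> T; peptide=MPINGT
pos 20: UAA -> STOP

Answer: MPINGT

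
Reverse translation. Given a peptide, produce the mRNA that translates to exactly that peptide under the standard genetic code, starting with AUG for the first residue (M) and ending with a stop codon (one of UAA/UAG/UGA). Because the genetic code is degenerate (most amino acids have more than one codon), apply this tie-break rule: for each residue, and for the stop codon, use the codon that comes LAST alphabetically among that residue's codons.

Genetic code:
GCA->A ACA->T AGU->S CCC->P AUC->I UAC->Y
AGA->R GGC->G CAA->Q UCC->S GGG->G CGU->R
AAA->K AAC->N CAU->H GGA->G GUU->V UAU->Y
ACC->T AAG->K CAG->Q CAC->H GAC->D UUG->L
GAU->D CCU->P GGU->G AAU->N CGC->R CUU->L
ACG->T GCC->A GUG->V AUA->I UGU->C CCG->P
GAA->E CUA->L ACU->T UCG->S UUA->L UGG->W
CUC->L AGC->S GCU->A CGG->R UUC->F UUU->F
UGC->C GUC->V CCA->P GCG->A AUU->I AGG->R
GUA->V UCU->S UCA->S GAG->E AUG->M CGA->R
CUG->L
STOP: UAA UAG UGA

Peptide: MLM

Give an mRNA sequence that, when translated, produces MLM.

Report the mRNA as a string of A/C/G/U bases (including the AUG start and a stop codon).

residue 1: M -> AUG (start codon)
residue 2: L codons sorted = CUA,CUC,CUG,CUU,UUA,UUG -> pick last = UUG
residue 3: M -> AUG (only codon)
terminator: stop codons sorted = UAA,UAG,UGA -> pick last = UGA

Answer: mRNA: AUGUUGAUGUGA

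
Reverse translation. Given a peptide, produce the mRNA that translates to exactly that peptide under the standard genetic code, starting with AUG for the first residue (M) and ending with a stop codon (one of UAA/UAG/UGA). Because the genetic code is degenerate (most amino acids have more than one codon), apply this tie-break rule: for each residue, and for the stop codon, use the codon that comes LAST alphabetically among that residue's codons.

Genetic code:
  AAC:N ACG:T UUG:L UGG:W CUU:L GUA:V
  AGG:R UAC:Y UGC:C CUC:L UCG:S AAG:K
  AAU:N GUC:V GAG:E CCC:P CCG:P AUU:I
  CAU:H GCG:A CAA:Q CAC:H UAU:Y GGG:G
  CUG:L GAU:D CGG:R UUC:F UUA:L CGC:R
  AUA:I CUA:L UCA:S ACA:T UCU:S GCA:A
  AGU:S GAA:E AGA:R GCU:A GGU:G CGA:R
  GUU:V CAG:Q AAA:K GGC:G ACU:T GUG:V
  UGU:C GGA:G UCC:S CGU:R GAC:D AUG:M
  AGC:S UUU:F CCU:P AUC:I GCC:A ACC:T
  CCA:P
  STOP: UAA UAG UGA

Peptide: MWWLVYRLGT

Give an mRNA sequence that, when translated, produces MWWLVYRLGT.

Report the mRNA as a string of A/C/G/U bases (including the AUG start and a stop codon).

residue 1: M -> AUG (start codon)
residue 2: W -> UGG (only codon)
residue 3: W -> UGG (only codon)
residue 4: L codons sorted = CUA,CUC,CUG,CUU,UUA,UUG -> pick last = UUG
residue 5: V codons sorted = GUA,GUC,GUG,GUU -> pick last = GUU
residue 6: Y codons sorted = UAC,UAU -> pick last = UAU
residue 7: R codons sorted = AGA,AGG,CGA,CGC,CGG,CGU -> pick last = CGU
residue 8: L codons sorted = CUA,CUC,CUG,CUU,UUA,UUG -> pick last = UUG
residue 9: G codons sorted = GGA,GGC,GGG,GGU -> pick last = GGU
residue 10: T codons sorted = ACA,ACC,ACG,ACU -> pick last = ACU
terminator: stop codons sorted = UAA,UAG,UGA -> pick last = UGA

Answer: mRNA: AUGUGGUGGUUGGUUUAUCGUUUGGGUACUUGA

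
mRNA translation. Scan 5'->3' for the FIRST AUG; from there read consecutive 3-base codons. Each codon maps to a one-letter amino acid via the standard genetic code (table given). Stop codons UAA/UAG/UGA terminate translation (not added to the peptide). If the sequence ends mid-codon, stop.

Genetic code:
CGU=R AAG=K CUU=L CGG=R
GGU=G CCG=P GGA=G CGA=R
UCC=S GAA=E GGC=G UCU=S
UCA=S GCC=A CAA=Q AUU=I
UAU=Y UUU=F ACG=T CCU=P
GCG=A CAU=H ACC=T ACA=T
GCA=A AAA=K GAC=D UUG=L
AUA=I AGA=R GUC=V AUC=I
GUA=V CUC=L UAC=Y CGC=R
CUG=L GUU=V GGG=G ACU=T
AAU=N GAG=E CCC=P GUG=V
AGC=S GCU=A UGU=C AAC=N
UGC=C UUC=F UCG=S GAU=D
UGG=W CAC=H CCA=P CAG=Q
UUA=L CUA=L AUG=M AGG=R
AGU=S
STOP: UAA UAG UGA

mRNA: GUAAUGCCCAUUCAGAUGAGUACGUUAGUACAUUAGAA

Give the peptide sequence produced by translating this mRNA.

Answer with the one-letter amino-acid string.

Answer: MPIQMSTLVH

Derivation:
start AUG at pos 3
pos 3: AUG -> M; peptide=M
pos 6: CCC -> P; peptide=MP
pos 9: AUU -> I; peptide=MPI
pos 12: CAG -> Q; peptide=MPIQ
pos 15: AUG -> M; peptide=MPIQM
pos 18: AGU -> S; peptide=MPIQMS
pos 21: ACG -> T; peptide=MPIQMST
pos 24: UUA -> L; peptide=MPIQMSTL
pos 27: GUA -> V; peptide=MPIQMSTLV
pos 30: CAU -> H; peptide=MPIQMSTLVH
pos 33: UAG -> STOP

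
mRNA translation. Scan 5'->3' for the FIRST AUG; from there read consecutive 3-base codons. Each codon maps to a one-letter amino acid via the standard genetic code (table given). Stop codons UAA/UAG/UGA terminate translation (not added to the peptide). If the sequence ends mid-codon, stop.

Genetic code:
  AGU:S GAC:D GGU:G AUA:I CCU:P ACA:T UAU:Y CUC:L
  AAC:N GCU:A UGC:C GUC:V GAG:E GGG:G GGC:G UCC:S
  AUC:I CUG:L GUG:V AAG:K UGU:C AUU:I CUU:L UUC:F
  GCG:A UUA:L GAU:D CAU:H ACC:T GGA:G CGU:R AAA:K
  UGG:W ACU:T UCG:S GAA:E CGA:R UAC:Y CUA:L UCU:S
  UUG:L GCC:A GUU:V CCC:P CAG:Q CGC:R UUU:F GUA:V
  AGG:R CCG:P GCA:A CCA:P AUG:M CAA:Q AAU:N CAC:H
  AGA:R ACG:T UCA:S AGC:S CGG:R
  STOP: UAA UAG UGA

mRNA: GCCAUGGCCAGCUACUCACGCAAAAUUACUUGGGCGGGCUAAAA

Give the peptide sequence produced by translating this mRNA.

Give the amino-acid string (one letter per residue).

start AUG at pos 3
pos 3: AUG -> M; peptide=M
pos 6: GCC -> A; peptide=MA
pos 9: AGC -> S; peptide=MAS
pos 12: UAC -> Y; peptide=MASY
pos 15: UCA -> S; peptide=MASYS
pos 18: CGC -> R; peptide=MASYSR
pos 21: AAA -> K; peptide=MASYSRK
pos 24: AUU -> I; peptide=MASYSRKI
pos 27: ACU -> T; peptide=MASYSRKIT
pos 30: UGG -> W; peptide=MASYSRKITW
pos 33: GCG -> A; peptide=MASYSRKITWA
pos 36: GGC -> G; peptide=MASYSRKITWAG
pos 39: UAA -> STOP

Answer: MASYSRKITWAG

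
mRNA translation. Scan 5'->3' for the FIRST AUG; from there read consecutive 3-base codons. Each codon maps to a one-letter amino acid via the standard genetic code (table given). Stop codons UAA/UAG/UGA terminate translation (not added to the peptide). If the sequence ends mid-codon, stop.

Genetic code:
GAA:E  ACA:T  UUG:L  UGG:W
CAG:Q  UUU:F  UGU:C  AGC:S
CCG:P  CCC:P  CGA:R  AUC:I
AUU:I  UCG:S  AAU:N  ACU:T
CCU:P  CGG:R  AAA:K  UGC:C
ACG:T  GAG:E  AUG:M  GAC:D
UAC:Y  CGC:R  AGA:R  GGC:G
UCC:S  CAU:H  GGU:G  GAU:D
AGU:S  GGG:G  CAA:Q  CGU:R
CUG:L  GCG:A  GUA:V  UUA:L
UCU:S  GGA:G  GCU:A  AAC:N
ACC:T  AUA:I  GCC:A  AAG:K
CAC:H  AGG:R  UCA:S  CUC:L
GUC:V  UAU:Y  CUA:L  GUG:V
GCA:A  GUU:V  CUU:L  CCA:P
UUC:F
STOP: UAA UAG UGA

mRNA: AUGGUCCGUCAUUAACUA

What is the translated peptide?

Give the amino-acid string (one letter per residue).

start AUG at pos 0
pos 0: AUG -> M; peptide=M
pos 3: GUC -> V; peptide=MV
pos 6: CGU -> R; peptide=MVR
pos 9: CAU -> H; peptide=MVRH
pos 12: UAA -> STOP

Answer: MVRH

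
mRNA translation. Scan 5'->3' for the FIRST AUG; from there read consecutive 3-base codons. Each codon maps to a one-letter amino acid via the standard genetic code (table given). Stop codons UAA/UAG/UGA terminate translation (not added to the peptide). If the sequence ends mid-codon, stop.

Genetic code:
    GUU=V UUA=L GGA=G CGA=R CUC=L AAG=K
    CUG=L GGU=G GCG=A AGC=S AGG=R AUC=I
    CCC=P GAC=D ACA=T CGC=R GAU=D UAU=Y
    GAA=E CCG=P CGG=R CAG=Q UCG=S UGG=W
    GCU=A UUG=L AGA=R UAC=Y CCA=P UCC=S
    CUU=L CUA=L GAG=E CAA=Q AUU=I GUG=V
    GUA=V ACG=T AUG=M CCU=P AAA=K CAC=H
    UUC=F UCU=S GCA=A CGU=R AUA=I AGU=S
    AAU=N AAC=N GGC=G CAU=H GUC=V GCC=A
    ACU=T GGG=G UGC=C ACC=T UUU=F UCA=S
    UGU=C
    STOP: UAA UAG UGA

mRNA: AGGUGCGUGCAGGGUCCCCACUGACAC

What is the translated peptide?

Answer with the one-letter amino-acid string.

Answer: (empty: no AUG start codon)

Derivation:
no AUG start codon found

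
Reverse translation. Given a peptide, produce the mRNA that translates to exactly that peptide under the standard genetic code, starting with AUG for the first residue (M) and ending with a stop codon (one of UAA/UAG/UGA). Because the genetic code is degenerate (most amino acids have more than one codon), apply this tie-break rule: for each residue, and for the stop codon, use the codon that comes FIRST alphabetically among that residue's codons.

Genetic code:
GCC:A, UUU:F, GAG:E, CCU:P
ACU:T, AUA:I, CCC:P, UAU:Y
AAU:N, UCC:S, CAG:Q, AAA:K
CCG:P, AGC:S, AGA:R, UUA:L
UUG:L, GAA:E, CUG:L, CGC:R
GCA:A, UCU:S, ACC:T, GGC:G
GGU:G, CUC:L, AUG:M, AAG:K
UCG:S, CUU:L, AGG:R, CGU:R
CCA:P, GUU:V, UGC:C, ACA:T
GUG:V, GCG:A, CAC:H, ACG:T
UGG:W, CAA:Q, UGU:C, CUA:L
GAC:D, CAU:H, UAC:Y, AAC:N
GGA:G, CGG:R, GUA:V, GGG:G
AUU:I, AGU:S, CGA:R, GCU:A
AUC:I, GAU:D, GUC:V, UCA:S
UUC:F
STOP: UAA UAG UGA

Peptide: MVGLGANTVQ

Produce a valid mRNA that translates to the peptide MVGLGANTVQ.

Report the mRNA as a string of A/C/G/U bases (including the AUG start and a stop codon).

Answer: mRNA: AUGGUAGGACUAGGAGCAAACACAGUACAAUAA

Derivation:
residue 1: M -> AUG (start codon)
residue 2: V codons sorted = GUA,GUC,GUG,GUU -> pick first = GUA
residue 3: G codons sorted = GGA,GGC,GGG,GGU -> pick first = GGA
residue 4: L codons sorted = CUA,CUC,CUG,CUU,UUA,UUG -> pick first = CUA
residue 5: G codons sorted = GGA,GGC,GGG,GGU -> pick first = GGA
residue 6: A codons sorted = GCA,GCC,GCG,GCU -> pick first = GCA
residue 7: N codons sorted = AAC,AAU -> pick first = AAC
residue 8: T codons sorted = ACA,ACC,ACG,ACU -> pick first = ACA
residue 9: V codons sorted = GUA,GUC,GUG,GUU -> pick first = GUA
residue 10: Q codons sorted = CAA,CAG -> pick first = CAA
terminator: stop codons sorted = UAA,UAG,UGA -> pick first = UAA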